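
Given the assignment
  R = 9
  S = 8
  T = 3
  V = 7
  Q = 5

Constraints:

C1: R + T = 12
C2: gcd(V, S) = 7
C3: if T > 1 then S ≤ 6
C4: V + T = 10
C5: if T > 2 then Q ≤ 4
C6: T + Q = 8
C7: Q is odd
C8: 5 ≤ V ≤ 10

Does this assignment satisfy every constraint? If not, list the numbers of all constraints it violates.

C1: R + T = 9 + 3 = 12 — holds.
C2: gcd(7, 8) = 1, not 7 — fails.
C3: T = 3 > 1, so we need S ≤ 6; but S = 8 > 6 — fails.
C4: V + T = 7 + 3 = 10 — holds.
C5: T = 3 > 2, so we need Q ≤ 4; but Q = 5 > 4 — fails.
C6: T + Q = 3 + 5 = 8 — holds.
C7: Q = 5 is odd — holds.
C8: V = 7 lies in [5, 10] — holds.

Constraints 2, 3, and 5 are violated.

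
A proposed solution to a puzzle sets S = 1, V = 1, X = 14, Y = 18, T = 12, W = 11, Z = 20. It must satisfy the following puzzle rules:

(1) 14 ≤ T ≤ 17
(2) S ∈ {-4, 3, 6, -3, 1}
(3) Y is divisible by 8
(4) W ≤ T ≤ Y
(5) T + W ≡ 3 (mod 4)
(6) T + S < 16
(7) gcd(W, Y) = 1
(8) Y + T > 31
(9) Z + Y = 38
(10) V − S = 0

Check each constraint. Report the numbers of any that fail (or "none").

Constraints 1, 3, 8 are violated.

(1) T = 12 is outside [14, 17]  ✘
(2) S = 1 is in {-4, 3, 6, -3, 1}  ✔
(3) 18 = 8×2 + 2, so 8 does not divide 18  ✘
(4) values 11 ≤ 12 ≤ 18  ✔
(5) T + W = 23; 23 mod 4 = 3  ✔
(6) T + S = 12 + 1 = 13; 13 < 16  ✔
(7) gcd(11, 18) = 1  ✔
(8) Y + T = 18 + 12 = 30; 30 ≤ 31, bound 31 not met  ✘
(9) Z + Y = 20 + 18 = 38  ✔
(10) V − S = 1 − 1 = 0  ✔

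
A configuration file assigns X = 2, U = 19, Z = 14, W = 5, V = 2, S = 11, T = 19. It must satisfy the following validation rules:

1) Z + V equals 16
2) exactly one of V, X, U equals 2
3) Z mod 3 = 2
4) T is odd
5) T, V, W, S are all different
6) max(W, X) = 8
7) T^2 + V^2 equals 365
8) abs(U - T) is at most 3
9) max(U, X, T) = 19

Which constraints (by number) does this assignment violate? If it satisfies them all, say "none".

Constraints 2 and 6 are violated.

1) Z + V = 14 + 2 = 16 — satisfied.
2) V=2, X=2, U=19; 2 of them equal 2, not exactly one — violated.
3) 14 mod 3 = 2 — satisfied.
4) T = 19 is odd — satisfied.
5) values 19, 2, 5, 11 are pairwise distinct — satisfied.
6) max(5, 2) = 5, not 8 — violated.
7) T^2 + V^2 = 19^2 + 2^2 = 361 + 4 = 365 — satisfied.
8) abs(19 - 19) = 0; 0 ≤ 3 — satisfied.
9) max(19, 2, 19) = 19 — satisfied.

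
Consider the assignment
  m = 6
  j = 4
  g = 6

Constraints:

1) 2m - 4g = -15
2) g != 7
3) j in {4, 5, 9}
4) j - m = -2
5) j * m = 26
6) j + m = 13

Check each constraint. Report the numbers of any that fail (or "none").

The assignment fails constraints 1, 5, 6.

1) 2m - 4g = 2(6) - 4(6) = -12, not -15  fails
2) g = 6, and 6 ≠ 7  holds
3) j = 4 is in {4, 5, 9}  holds
4) j - m = 4 - 6 = -2  holds
5) j * m = 4 * 6 = 24, not 26  fails
6) j + m = 4 + 6 = 10, not 13  fails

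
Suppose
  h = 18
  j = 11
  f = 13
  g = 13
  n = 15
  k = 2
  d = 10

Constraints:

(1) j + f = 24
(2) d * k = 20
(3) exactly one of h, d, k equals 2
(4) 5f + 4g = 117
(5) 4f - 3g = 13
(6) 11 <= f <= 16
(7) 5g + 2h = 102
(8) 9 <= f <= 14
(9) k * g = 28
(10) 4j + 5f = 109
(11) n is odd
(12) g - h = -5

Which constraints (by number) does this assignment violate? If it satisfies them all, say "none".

Constraints 7, 9 do not hold.

(1) j + f = 11 + 13 = 24 — satisfied.
(2) d * k = 10 * 2 = 20 — satisfied.
(3) h=18, d=10, k=2; 1 of them equals 2 — satisfied.
(4) 5f + 4g = 5(13) + 4(13) = 117 — satisfied.
(5) 4f - 3g = 4(13) - 3(13) = 13 — satisfied.
(6) f = 13 lies in [11, 16] — satisfied.
(7) 5g + 2h = 5(13) + 2(18) = 101, not 102 — violated.
(8) f = 13 lies in [9, 14] — satisfied.
(9) k * g = 2 * 13 = 26, not 28 — violated.
(10) 4j + 5f = 4(11) + 5(13) = 109 — satisfied.
(11) n = 15 is odd — satisfied.
(12) g - h = 13 - 18 = -5 — satisfied.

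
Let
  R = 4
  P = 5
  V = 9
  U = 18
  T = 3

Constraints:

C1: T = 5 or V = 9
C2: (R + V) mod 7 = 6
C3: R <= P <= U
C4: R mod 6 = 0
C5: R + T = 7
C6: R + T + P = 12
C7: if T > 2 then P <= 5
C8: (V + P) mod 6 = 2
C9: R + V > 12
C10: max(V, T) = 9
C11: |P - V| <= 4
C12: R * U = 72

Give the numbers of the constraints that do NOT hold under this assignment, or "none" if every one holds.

Violated: 4.

C1: T = 3 ≠ 5, but V = 9 = 9 (second disjunct)  yes
C2: R + V = 13; 13 mod 7 = 6  yes
C3: values 4 <= 5 <= 18  yes
C4: 4 mod 6 = 4, not 0  no
C5: R + T = 4 + 3 = 7  yes
C6: R + T + P = 4 + 3 + 5 = 12  yes
C7: T = 3 > 2, so we need P ≤ 5; P = 5 ≤ 5  yes
C8: V + P = 14; 14 mod 6 = 2  yes
C9: R + V = 4 + 9 = 13; 13 > 12  yes
C10: max(9, 3) = 9  yes
C11: |5 - 9| = 4; 4 ≤ 4  yes
C12: R * U = 4 * 18 = 72  yes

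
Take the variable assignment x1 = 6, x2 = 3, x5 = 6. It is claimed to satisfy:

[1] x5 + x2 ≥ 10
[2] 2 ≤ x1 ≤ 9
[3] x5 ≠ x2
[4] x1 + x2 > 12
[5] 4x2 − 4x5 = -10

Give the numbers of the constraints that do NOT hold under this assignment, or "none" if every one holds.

Violated: 1, 4, 5.

[1] x5 + x2 = 6 + 3 = 9; 9 < 10, bound 10 not met — violated.
[2] x1 = 6 lies in [2, 9] — OK.
[3] x5 = 6, x2 = 3; distinct — OK.
[4] x1 + x2 = 6 + 3 = 9; 9 ≤ 12, bound 12 not met — violated.
[5] 4x2 − 4x5 = 4(3) − 4(6) = -12, not -10 — violated.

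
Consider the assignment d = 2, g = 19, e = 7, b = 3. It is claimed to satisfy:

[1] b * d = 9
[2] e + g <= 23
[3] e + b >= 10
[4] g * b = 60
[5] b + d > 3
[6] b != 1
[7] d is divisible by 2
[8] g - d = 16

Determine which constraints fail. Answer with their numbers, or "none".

Constraints 1, 2, 4, 8 do not hold.

[1] b * d = 3 * 2 = 6, not 9  FAIL
[2] e + g = 7 + 19 = 26; 26 > 23, bound 23 not met  FAIL
[3] e + b = 7 + 3 = 10; 10 ≥ 10  OK
[4] g * b = 19 * 3 = 57, not 60  FAIL
[5] b + d = 3 + 2 = 5; 5 > 3  OK
[6] b = 3, and 3 ≠ 1  OK
[7] 2 / 2 = 1, so 2 divides 2  OK
[8] g - d = 19 - 2 = 17, not 16  FAIL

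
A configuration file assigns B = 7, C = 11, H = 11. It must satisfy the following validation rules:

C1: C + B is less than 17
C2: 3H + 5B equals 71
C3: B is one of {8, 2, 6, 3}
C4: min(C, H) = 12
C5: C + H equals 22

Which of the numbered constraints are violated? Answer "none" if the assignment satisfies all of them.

C1: C + B = 11 + 7 = 18; 18 ≥ 17, bound 17 not met  ✘
C2: 3H + 5B = 3(11) + 5(7) = 68, not 71  ✘
C3: B = 7 is not in {8, 2, 6, 3}  ✘
C4: min(11, 11) = 11, not 12  ✘
C5: C + H = 11 + 11 = 22  ✔

No — constraints 1, 2, 3, 4 are not satisfied.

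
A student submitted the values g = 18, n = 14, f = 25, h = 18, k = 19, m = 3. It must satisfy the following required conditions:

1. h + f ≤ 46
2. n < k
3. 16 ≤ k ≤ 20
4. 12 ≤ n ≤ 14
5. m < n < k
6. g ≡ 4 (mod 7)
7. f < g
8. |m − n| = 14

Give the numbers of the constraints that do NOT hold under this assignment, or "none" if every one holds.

Constraints 7, 8 are violated.

1. h + f = 18 + 25 = 43; 43 ≤ 46  yes
2. n = 14, k = 19; 14 < 19  yes
3. k = 19 lies in [16, 20]  yes
4. n = 14 lies in [12, 14]  yes
5. values 3 < 14 < 19  yes
6. 18 mod 7 = 4  yes
7. f = 25, g = 18; 25 ≥ 18 (want <)  no
8. |3 − 14| = 11, not 14  no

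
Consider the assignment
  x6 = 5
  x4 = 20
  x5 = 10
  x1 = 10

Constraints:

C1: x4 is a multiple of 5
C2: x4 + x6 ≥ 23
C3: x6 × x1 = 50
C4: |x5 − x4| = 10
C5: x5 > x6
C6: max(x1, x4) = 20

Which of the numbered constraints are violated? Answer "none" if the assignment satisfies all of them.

C1: 20 / 5 = 4, so 5 divides 20  yes
C2: x4 + x6 = 20 + 5 = 25; 25 ≥ 23  yes
C3: x6 × x1 = 5 × 10 = 50  yes
C4: |10 − 20| = 10  yes
C5: x5 = 10, x6 = 5; 10 > 5  yes
C6: max(10, 20) = 20  yes

None — every constraint holds.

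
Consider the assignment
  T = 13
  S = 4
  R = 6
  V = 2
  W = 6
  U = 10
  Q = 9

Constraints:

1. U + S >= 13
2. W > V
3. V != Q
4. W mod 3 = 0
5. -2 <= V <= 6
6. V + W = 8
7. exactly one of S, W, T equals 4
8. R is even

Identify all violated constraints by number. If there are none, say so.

None — every constraint holds.

1. U + S = 10 + 4 = 14; 14 ≥ 13 — holds.
2. W = 6, V = 2; 6 > 2 — holds.
3. V = 2, Q = 9; distinct — holds.
4. 6 mod 3 = 0 — holds.
5. V = 2 lies in [-2, 6] — holds.
6. V + W = 2 + 6 = 8 — holds.
7. S=4, W=6, T=13; 1 of them equals 4 — holds.
8. R = 6 is even — holds.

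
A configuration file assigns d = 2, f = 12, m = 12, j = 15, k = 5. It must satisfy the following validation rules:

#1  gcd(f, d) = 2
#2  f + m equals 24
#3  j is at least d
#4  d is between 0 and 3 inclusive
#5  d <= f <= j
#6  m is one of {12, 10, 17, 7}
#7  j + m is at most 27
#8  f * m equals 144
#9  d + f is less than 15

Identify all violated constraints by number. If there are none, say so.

Yes — all constraints hold.

#1 gcd(12, 2) = 2 — holds.
#2 f + m = 12 + 12 = 24 — holds.
#3 j = 15, d = 2; 15 ≥ 2 — holds.
#4 d = 2 lies in [0, 3] — holds.
#5 values 2 <= 12 <= 15 — holds.
#6 m = 12 is in {12, 10, 17, 7} — holds.
#7 j + m = 15 + 12 = 27; 27 ≤ 27 — holds.
#8 f * m = 12 * 12 = 144 — holds.
#9 d + f = 2 + 12 = 14; 14 < 15 — holds.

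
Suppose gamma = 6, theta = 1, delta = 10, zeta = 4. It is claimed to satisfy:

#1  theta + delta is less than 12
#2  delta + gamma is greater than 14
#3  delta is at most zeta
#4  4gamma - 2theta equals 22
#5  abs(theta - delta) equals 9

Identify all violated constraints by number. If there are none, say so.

#1 theta + delta = 1 + 10 = 11; 11 < 12  ✓
#2 delta + gamma = 10 + 6 = 16; 16 > 14  ✓
#3 delta = 10, zeta = 4; 10 > 4 (want ≤)  ✗
#4 4gamma - 2theta = 4(6) - 2(1) = 22  ✓
#5 abs(1 - 10) = 9  ✓

The assignment fails constraint 3.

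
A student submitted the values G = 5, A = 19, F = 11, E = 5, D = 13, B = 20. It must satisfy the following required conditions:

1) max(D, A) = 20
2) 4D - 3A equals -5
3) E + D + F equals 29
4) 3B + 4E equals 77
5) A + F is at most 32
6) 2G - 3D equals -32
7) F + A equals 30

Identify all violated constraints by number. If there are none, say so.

Constraints 1, 4, and 6 are violated.

1) max(13, 19) = 19, not 20  no
2) 4D - 3A = 4(13) - 3(19) = -5  yes
3) E + D + F = 5 + 13 + 11 = 29  yes
4) 3B + 4E = 3(20) + 4(5) = 80, not 77  no
5) A + F = 19 + 11 = 30; 30 ≤ 32  yes
6) 2G - 3D = 2(5) - 3(13) = -29, not -32  no
7) F + A = 11 + 19 = 30  yes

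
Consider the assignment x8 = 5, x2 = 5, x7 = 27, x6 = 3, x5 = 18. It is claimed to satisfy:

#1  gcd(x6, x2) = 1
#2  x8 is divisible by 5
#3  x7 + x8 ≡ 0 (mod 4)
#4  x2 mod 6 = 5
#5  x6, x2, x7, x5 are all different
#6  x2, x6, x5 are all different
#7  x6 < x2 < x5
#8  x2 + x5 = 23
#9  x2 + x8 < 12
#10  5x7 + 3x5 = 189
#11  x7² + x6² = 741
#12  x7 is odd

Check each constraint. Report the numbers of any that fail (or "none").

#1 gcd(3, 5) = 1 — holds.
#2 5 / 5 = 1, so 5 divides 5 — holds.
#3 x7 + x8 = 32; 32 mod 4 = 0 — holds.
#4 5 mod 6 = 5 — holds.
#5 values 3, 5, 27, 18 are pairwise distinct — holds.
#6 values 5, 3, 18 are pairwise distinct — holds.
#7 values 3 < 5 < 18 — holds.
#8 x2 + x5 = 5 + 18 = 23 — holds.
#9 x2 + x8 = 5 + 5 = 10; 10 < 12 — holds.
#10 5x7 + 3x5 = 5(27) + 3(18) = 189 — holds.
#11 x7² + x6² = 27² + 3² = 729 + 9 = 738, not 741 — does not hold.
#12 x7 = 27 is odd — holds.

No — constraint 11 is not satisfied.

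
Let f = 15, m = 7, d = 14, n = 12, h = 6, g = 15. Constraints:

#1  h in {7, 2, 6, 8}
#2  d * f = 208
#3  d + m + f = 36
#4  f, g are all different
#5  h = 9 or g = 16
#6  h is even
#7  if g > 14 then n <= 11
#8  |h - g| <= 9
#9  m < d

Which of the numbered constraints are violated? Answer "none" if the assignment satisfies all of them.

Violated: 2, 4, 5, 7.

#1 h = 6 is in {7, 2, 6, 8}  ✔
#2 d * f = 14 * 15 = 210, not 208  ✘
#3 d + m + f = 14 + 7 + 15 = 36  ✔
#4 f = g = 15, not all different  ✘
#5 h = 6 ≠ 9 and g = 15 ≠ 16; both disjuncts false  ✘
#6 h = 6 is even  ✔
#7 g = 15 > 14, so we need n ≤ 11; but n = 12 > 11  ✘
#8 |6 - 15| = 9; 9 ≤ 9  ✔
#9 m = 7, d = 14; 7 < 14  ✔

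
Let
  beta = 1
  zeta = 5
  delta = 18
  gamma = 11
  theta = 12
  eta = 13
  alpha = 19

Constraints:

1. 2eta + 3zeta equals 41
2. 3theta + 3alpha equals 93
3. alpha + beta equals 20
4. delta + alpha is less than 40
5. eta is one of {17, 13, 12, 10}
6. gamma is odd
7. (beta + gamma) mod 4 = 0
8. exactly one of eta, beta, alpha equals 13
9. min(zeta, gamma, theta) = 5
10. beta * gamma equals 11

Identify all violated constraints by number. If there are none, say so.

1. 2eta + 3zeta = 2(13) + 3(5) = 41 — OK.
2. 3theta + 3alpha = 3(12) + 3(19) = 93 — OK.
3. alpha + beta = 19 + 1 = 20 — OK.
4. delta + alpha = 18 + 19 = 37; 37 < 40 — OK.
5. eta = 13 is in {17, 13, 12, 10} — OK.
6. gamma = 11 is odd — OK.
7. beta + gamma = 12; 12 mod 4 = 0 — OK.
8. eta=13, beta=1, alpha=19; 1 of them equals 13 — OK.
9. min(5, 11, 12) = 5 — OK.
10. beta * gamma = 1 * 11 = 11 — OK.

All constraints are satisfied.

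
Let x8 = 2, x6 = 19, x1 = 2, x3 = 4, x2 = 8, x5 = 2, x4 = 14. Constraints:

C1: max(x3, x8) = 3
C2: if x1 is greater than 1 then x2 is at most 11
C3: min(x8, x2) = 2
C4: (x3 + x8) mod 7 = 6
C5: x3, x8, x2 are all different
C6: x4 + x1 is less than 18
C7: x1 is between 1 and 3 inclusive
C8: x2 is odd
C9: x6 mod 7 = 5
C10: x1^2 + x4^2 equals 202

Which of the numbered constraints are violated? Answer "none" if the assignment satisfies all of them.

C1: max(4, 2) = 4, not 3  no
C2: x1 = 2 > 1, so we need x2 ≤ 11; x2 = 8 ≤ 11  yes
C3: min(2, 8) = 2  yes
C4: x3 + x8 = 6; 6 mod 7 = 6  yes
C5: values 4, 2, 8 are pairwise distinct  yes
C6: x4 + x1 = 14 + 2 = 16; 16 < 18  yes
C7: x1 = 2 lies in [1, 3]  yes
C8: x2 = 8 is even  no
C9: 19 mod 7 = 5  yes
C10: x1^2 + x4^2 = 2^2 + 14^2 = 4 + 196 = 200, not 202  no

Constraints 1, 8, and 10 are violated.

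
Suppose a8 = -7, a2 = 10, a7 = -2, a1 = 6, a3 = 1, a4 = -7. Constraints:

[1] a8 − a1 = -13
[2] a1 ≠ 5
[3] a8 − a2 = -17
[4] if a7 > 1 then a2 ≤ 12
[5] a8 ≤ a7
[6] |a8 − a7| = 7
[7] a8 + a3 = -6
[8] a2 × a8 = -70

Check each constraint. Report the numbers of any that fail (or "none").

Violated: 6.

[1] a8 − a1 = -7 − 6 = -13  ✔
[2] a1 = 6, and 6 ≠ 5  ✔
[3] a8 − a2 = -7 − 10 = -17  ✔
[4] a7 = -2, not > 1; antecedent false, conditional vacuously true  ✔
[5] a8 = -7, a7 = -2; -7 ≤ -2  ✔
[6] |-7 − (-2)| = 5, not 7  ✘
[7] a8 + a3 = -7 + 1 = -6  ✔
[8] a2 × a8 = 10 × (-7) = -70  ✔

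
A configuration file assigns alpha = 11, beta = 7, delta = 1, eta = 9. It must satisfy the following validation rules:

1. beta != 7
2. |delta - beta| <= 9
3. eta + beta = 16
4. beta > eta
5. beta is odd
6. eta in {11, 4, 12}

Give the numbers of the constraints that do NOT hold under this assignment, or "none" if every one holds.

Violated: 1, 4, and 6.

1. beta = 7, but 7 is required to differ  no
2. |1 - 7| = 6; 6 ≤ 9  yes
3. eta + beta = 9 + 7 = 16  yes
4. beta = 7, eta = 9; 7 ≤ 9 (want >)  no
5. beta = 7 is odd  yes
6. eta = 9 is not in {11, 4, 12}  no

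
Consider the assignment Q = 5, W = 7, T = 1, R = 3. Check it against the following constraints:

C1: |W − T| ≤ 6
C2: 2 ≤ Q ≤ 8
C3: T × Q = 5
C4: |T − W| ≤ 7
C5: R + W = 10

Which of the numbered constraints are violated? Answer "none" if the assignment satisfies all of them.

No violations.

C1: |7 − 1| = 6; 6 ≤ 6 — OK.
C2: Q = 5 lies in [2, 8] — OK.
C3: T × Q = 1 × 5 = 5 — OK.
C4: |1 − 7| = 6; 6 ≤ 7 — OK.
C5: R + W = 3 + 7 = 10 — OK.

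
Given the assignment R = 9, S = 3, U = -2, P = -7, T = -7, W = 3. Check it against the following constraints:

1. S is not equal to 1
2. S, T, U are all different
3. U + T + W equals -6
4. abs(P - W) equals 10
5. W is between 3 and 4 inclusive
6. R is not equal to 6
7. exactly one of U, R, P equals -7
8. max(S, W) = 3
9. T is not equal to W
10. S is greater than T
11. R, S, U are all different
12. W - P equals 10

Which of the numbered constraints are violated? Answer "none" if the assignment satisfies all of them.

1. S = 3, and 3 ≠ 1 — OK.
2. values 3, -7, -2 are pairwise distinct — OK.
3. U + T + W = -2 + (-7) + 3 = -6 — OK.
4. abs(-7 - 3) = 10 — OK.
5. W = 3 lies in [3, 4] — OK.
6. R = 9, and 9 ≠ 6 — OK.
7. U=-2, R=9, P=-7; 1 of them equals -7 — OK.
8. max(3, 3) = 3 — OK.
9. T = -7, W = 3; distinct — OK.
10. S = 3, T = -7; 3 > -7 — OK.
11. values 9, 3, -2 are pairwise distinct — OK.
12. W - P = 3 - (-7) = 10 — OK.

Yes — all constraints hold.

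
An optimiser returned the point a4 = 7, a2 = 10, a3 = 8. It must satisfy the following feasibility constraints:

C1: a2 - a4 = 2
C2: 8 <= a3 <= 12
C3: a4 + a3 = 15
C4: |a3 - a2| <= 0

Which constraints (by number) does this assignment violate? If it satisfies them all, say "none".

C1: a2 - a4 = 10 - 7 = 3, not 2  fails
C2: a3 = 8 lies in [8, 12]  holds
C3: a4 + a3 = 7 + 8 = 15  holds
C4: |8 - 10| = 2; 2 > 0, exceeds bound 0  fails

No — constraints 1 and 4 are not satisfied.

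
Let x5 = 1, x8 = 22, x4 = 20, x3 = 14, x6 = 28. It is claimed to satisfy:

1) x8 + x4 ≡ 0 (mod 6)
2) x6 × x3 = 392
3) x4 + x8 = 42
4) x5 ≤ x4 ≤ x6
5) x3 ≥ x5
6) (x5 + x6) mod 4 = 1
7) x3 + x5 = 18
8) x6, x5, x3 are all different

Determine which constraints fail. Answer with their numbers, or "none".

The assignment fails constraint 7.

1) x8 + x4 = 42; 42 mod 6 = 0  true
2) x6 × x3 = 28 × 14 = 392  true
3) x4 + x8 = 20 + 22 = 42  true
4) values 1 ≤ 20 ≤ 28  true
5) x3 = 14, x5 = 1; 14 ≥ 1  true
6) x5 + x6 = 29; 29 mod 4 = 1  true
7) x3 + x5 = 14 + 1 = 15, not 18  false
8) values 28, 1, 14 are pairwise distinct  true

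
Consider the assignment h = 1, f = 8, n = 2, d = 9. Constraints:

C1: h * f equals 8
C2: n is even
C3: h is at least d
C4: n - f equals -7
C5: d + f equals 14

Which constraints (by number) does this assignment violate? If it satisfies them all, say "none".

Constraints 3, 4, 5 do not hold.

C1: h * f = 1 * 8 = 8 — holds.
C2: n = 2 is even — holds.
C3: h = 1, d = 9; 1 < 9 (want ≥) — fails.
C4: n - f = 2 - 8 = -6, not -7 — fails.
C5: d + f = 9 + 8 = 17, not 14 — fails.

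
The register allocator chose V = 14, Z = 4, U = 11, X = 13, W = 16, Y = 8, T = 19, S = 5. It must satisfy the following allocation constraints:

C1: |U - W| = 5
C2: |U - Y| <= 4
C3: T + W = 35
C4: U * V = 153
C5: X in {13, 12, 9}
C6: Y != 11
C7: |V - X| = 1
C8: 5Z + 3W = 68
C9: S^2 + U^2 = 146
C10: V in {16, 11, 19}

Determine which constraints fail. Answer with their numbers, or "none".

C1: |11 - 16| = 5 — holds.
C2: |11 - 8| = 3; 3 ≤ 4 — holds.
C3: T + W = 19 + 16 = 35 — holds.
C4: U * V = 11 * 14 = 154, not 153 — does not hold.
C5: X = 13 is in {13, 12, 9} — holds.
C6: Y = 8, and 8 ≠ 11 — holds.
C7: |14 - 13| = 1 — holds.
C8: 5Z + 3W = 5(4) + 3(16) = 68 — holds.
C9: S^2 + U^2 = 5^2 + 11^2 = 25 + 121 = 146 — holds.
C10: V = 14 is not in {16, 11, 19} — does not hold.

Violated: 4 and 10.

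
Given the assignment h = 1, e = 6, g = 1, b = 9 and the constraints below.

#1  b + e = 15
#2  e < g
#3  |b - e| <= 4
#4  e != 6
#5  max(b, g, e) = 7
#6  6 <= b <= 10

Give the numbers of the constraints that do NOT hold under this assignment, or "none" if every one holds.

#1 b + e = 9 + 6 = 15 — holds.
#2 e = 6, g = 1; 6 ≥ 1 (want <) — does not hold.
#3 |9 - 6| = 3; 3 ≤ 4 — holds.
#4 e = 6, but 6 is required to differ — does not hold.
#5 max(9, 1, 6) = 9, not 7 — does not hold.
#6 b = 9 lies in [6, 10] — holds.

Constraints 2, 4, and 5 do not hold.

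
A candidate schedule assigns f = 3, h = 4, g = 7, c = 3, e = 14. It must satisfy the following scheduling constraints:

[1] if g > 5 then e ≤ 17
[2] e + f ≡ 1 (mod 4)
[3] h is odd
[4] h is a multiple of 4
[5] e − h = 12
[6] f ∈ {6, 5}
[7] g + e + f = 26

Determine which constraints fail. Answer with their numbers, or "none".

[1] g = 7 > 5, so we need e ≤ 17; e = 14 ≤ 17 — holds.
[2] e + f = 17; 17 mod 4 = 1 — holds.
[3] h = 4 is even — does not hold.
[4] 4 / 4 = 1, so 4 divides 4 — holds.
[5] e − h = 14 − 4 = 10, not 12 — does not hold.
[6] f = 3 is not in {6, 5} — does not hold.
[7] g + e + f = 7 + 14 + 3 = 24, not 26 — does not hold.

The assignment fails constraints 3, 5, 6, 7.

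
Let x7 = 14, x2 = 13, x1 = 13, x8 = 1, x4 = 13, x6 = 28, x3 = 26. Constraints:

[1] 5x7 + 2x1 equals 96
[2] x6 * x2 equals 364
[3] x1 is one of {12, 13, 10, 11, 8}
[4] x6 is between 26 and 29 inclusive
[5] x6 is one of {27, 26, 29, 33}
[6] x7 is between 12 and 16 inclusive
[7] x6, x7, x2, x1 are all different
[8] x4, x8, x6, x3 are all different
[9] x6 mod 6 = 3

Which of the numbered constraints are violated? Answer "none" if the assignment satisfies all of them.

No — constraints 5, 7, 9 are not satisfied.

[1] 5x7 + 2x1 = 5(14) + 2(13) = 96 — holds.
[2] x6 * x2 = 28 * 13 = 364 — holds.
[3] x1 = 13 is in {12, 13, 10, 11, 8} — holds.
[4] x6 = 28 lies in [26, 29] — holds.
[5] x6 = 28 is not in {27, 26, 29, 33} — fails.
[6] x7 = 14 lies in [12, 16] — holds.
[7] x2 = x1 = 13, not all different — fails.
[8] values 13, 1, 28, 26 are pairwise distinct — holds.
[9] 28 mod 6 = 4, not 3 — fails.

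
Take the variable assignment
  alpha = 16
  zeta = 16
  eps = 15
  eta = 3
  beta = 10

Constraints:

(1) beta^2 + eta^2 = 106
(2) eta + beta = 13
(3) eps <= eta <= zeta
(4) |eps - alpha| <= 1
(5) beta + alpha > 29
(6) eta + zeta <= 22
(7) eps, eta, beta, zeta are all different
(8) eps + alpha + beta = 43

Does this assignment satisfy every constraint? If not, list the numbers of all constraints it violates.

(1) beta^2 + eta^2 = 10^2 + 3^2 = 100 + 9 = 109, not 106 — fails.
(2) eta + beta = 3 + 10 = 13 — holds.
(3) values 15, 3, 16; eps = 15 is not <= eta = 3 — fails.
(4) |15 - 16| = 1; 1 ≤ 1 — holds.
(5) beta + alpha = 10 + 16 = 26; 26 ≤ 29, bound 29 not met — fails.
(6) eta + zeta = 3 + 16 = 19; 19 ≤ 22 — holds.
(7) values 15, 3, 10, 16 are pairwise distinct — holds.
(8) eps + alpha + beta = 15 + 16 + 10 = 41, not 43 — fails.

The assignment fails constraints 1, 3, 5, 8.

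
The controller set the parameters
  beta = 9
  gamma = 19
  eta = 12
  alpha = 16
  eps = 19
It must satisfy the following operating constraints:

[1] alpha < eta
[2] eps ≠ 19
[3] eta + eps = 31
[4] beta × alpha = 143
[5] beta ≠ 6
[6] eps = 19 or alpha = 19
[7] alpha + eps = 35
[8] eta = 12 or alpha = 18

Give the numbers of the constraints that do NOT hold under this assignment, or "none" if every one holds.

Constraints 1, 2, 4 are violated.

[1] alpha = 16, eta = 12; 16 ≥ 12 (want <)  FAIL
[2] eps = 19, but 19 is required to differ  FAIL
[3] eta + eps = 12 + 19 = 31  OK
[4] beta × alpha = 9 × 16 = 144, not 143  FAIL
[5] beta = 9, and 9 ≠ 6  OK
[6] eps = 19 = 19 (first disjunct)  OK
[7] alpha + eps = 16 + 19 = 35  OK
[8] eta = 12 = 12 (first disjunct)  OK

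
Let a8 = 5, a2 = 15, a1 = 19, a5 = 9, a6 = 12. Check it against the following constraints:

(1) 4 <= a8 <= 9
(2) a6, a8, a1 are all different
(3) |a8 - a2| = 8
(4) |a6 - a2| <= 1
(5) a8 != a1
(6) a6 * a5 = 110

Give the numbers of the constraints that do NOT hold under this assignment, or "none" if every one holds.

(1) a8 = 5 lies in [4, 9] — holds.
(2) values 12, 5, 19 are pairwise distinct — holds.
(3) |5 - 15| = 10, not 8 — does not hold.
(4) |12 - 15| = 3; 3 > 1, exceeds bound 1 — does not hold.
(5) a8 = 5, a1 = 19; distinct — holds.
(6) a6 * a5 = 12 * 9 = 108, not 110 — does not hold.

Constraints 3, 4, and 6 do not hold.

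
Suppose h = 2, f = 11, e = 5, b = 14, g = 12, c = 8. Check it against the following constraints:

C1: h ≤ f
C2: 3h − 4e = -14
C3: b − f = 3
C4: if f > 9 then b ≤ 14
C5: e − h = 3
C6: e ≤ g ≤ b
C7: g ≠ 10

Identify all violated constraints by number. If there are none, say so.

None — every constraint holds.

C1: h = 2, f = 11; 2 ≤ 11 — OK.
C2: 3h − 4e = 3(2) − 4(5) = -14 — OK.
C3: b − f = 14 − 11 = 3 — OK.
C4: f = 11 > 9, so we need b ≤ 14; b = 14 ≤ 14 — OK.
C5: e − h = 5 − 2 = 3 — OK.
C6: values 5 ≤ 12 ≤ 14 — OK.
C7: g = 12, and 12 ≠ 10 — OK.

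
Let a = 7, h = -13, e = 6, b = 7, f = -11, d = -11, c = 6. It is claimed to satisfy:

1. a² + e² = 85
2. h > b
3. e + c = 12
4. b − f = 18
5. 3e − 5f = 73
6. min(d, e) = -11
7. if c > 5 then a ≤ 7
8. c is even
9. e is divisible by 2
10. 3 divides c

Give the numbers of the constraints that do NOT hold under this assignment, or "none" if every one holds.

1. a² + e² = 7² + 6² = 49 + 36 = 85  ✔
2. h = -13, b = 7; -13 ≤ 7 (want >)  ✘
3. e + c = 6 + 6 = 12  ✔
4. b − f = 7 − (-11) = 18  ✔
5. 3e − 5f = 3(6) − 5(-11) = 73  ✔
6. min(-11, 6) = -11  ✔
7. c = 6 > 5, so we need a ≤ 7; a = 7 ≤ 7  ✔
8. c = 6 is even  ✔
9. 6 / 2 = 3, so 2 divides 6  ✔
10. 6 / 3 = 2, so 3 divides 6  ✔

The assignment fails constraint 2.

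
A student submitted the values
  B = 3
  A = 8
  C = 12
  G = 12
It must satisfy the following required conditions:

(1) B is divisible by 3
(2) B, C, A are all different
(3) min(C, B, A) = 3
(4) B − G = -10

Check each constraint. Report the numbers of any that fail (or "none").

Constraint 4 does not hold.

(1) 3 / 3 = 1, so 3 divides 3  holds
(2) values 3, 12, 8 are pairwise distinct  holds
(3) min(12, 3, 8) = 3  holds
(4) B − G = 3 − 12 = -9, not -10  fails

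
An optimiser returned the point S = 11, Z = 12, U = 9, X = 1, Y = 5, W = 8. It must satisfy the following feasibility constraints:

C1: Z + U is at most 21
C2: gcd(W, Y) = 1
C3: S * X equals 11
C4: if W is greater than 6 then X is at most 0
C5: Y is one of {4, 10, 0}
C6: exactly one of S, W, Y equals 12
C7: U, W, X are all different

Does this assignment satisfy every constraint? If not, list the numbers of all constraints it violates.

Constraints 4, 5, and 6 do not hold.

C1: Z + U = 12 + 9 = 21; 21 ≤ 21 — satisfied.
C2: gcd(8, 5) = 1 — satisfied.
C3: S * X = 11 * 1 = 11 — satisfied.
C4: W = 8 > 6, so we need X ≤ 0; but X = 1 > 0 — violated.
C5: Y = 5 is not in {4, 10, 0} — violated.
C6: S=11, W=8, Y=5; 0 of them equal 12, not exactly one — violated.
C7: values 9, 8, 1 are pairwise distinct — satisfied.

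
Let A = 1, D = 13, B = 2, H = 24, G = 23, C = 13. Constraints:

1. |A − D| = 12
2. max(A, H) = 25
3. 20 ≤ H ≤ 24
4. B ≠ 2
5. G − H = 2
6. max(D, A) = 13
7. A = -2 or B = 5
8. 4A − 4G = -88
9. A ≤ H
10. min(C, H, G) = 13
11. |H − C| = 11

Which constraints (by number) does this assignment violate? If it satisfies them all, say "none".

1. |1 − 13| = 12 — holds.
2. max(1, 24) = 24, not 25 — fails.
3. H = 24 lies in [20, 24] — holds.
4. B = 2, but 2 is required to differ — fails.
5. G − H = 23 − 24 = -1, not 2 — fails.
6. max(13, 1) = 13 — holds.
7. A = 1 ≠ -2 and B = 2 ≠ 5; both disjuncts false — fails.
8. 4A − 4G = 4(1) − 4(23) = -88 — holds.
9. A = 1, H = 24; 1 ≤ 24 — holds.
10. min(13, 24, 23) = 13 — holds.
11. |24 − 13| = 11 — holds.

No — constraints 2, 4, 5, and 7 are not satisfied.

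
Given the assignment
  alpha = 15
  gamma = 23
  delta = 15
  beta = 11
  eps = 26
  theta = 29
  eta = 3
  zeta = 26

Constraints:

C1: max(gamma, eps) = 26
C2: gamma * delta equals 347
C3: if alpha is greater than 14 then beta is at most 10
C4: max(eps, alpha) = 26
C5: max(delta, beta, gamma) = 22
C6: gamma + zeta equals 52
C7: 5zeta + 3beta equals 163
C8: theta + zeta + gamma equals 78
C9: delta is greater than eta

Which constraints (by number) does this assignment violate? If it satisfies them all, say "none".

Violated: 2, 3, 5, and 6.

C1: max(23, 26) = 26 — holds.
C2: gamma * delta = 23 * 15 = 345, not 347 — does not hold.
C3: alpha = 15 > 14, so we need beta ≤ 10; but beta = 11 > 10 — does not hold.
C4: max(26, 15) = 26 — holds.
C5: max(15, 11, 23) = 23, not 22 — does not hold.
C6: gamma + zeta = 23 + 26 = 49, not 52 — does not hold.
C7: 5zeta + 3beta = 5(26) + 3(11) = 163 — holds.
C8: theta + zeta + gamma = 29 + 26 + 23 = 78 — holds.
C9: delta = 15, eta = 3; 15 > 3 — holds.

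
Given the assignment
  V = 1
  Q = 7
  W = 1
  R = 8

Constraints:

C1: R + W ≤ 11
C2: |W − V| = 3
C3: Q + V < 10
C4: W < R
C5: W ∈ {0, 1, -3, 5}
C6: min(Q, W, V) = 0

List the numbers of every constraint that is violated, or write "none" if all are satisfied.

Constraints 2 and 6 do not hold.

C1: R + W = 8 + 1 = 9; 9 ≤ 11  ✓
C2: |1 − 1| = 0, not 3  ✗
C3: Q + V = 7 + 1 = 8; 8 < 10  ✓
C4: W = 1, R = 8; 1 < 8  ✓
C5: W = 1 is in {0, 1, -3, 5}  ✓
C6: min(7, 1, 1) = 1, not 0  ✗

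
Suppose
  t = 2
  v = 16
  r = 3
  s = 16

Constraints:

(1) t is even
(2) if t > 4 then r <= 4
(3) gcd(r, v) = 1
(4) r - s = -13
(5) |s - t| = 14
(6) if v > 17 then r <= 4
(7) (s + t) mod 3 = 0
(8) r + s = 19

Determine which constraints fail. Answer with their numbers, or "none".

(1) t = 2 is even — satisfied.
(2) t = 2, not > 4; antecedent false, conditional vacuously true — satisfied.
(3) gcd(3, 16) = 1 — satisfied.
(4) r - s = 3 - 16 = -13 — satisfied.
(5) |16 - 2| = 14 — satisfied.
(6) v = 16, not > 17; antecedent false, conditional vacuously true — satisfied.
(7) s + t = 18; 18 mod 3 = 0 — satisfied.
(8) r + s = 3 + 16 = 19 — satisfied.

The assignment satisfies every constraint.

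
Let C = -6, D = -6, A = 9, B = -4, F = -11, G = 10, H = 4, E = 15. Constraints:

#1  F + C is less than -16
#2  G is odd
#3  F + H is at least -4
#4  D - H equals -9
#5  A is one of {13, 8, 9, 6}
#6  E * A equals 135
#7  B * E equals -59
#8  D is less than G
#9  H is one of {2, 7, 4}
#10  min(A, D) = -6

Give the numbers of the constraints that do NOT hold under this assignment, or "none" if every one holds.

#1 F + C = -11 + (-6) = -17; -17 < -16 — OK.
#2 G = 10 is even — violated.
#3 F + H = -11 + 4 = -7; -7 < -4, bound -4 not met — violated.
#4 D - H = -6 - 4 = -10, not -9 — violated.
#5 A = 9 is in {13, 8, 9, 6} — OK.
#6 E * A = 15 * 9 = 135 — OK.
#7 B * E = -4 * 15 = -60, not -59 — violated.
#8 D = -6, G = 10; -6 < 10 — OK.
#9 H = 4 is in {2, 7, 4} — OK.
#10 min(9, -6) = -6 — OK.

No — constraints 2, 3, 4, and 7 are not satisfied.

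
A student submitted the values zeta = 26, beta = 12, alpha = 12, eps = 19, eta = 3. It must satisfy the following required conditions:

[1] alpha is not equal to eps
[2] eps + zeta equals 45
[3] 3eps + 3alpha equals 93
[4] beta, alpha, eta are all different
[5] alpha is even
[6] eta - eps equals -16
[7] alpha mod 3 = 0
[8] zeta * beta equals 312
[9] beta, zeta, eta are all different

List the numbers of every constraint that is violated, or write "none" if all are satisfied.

[1] alpha = 12, eps = 19; distinct  ✔
[2] eps + zeta = 19 + 26 = 45  ✔
[3] 3eps + 3alpha = 3(19) + 3(12) = 93  ✔
[4] beta = alpha = 12, not all different  ✘
[5] alpha = 12 is even  ✔
[6] eta - eps = 3 - 19 = -16  ✔
[7] 12 mod 3 = 0  ✔
[8] zeta * beta = 26 * 12 = 312  ✔
[9] values 12, 26, 3 are pairwise distinct  ✔

The assignment fails constraint 4.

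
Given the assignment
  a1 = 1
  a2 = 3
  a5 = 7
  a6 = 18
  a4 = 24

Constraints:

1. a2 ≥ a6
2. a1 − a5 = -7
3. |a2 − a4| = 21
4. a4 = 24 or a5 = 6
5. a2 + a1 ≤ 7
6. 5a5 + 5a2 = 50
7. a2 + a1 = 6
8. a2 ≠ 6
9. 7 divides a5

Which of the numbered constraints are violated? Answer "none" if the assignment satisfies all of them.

No — constraints 1, 2, and 7 are not satisfied.

1. a2 = 3, a6 = 18; 3 < 18 (want ≥)  no
2. a1 − a5 = 1 − 7 = -6, not -7  no
3. |3 − 24| = 21  yes
4. a4 = 24 = 24 (first disjunct)  yes
5. a2 + a1 = 3 + 1 = 4; 4 ≤ 7  yes
6. 5a5 + 5a2 = 5(7) + 5(3) = 50  yes
7. a2 + a1 = 3 + 1 = 4, not 6  no
8. a2 = 3, and 3 ≠ 6  yes
9. 7 / 7 = 1, so 7 divides 7  yes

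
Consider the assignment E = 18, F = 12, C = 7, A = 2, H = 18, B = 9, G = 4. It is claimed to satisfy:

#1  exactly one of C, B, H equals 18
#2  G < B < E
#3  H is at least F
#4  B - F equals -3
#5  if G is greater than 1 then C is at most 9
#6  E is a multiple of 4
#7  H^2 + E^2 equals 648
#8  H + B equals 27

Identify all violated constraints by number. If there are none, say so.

Constraint 6 does not hold.

#1 C=7, B=9, H=18; 1 of them equals 18 — holds.
#2 values 4 < 9 < 18 — holds.
#3 H = 18, F = 12; 18 ≥ 12 — holds.
#4 B - F = 9 - 12 = -3 — holds.
#5 G = 4 > 1, so we need C ≤ 9; C = 7 ≤ 9 — holds.
#6 18 = 4*4 + 2, so 4 does not divide 18 — fails.
#7 H^2 + E^2 = 18^2 + 18^2 = 324 + 324 = 648 — holds.
#8 H + B = 18 + 9 = 27 — holds.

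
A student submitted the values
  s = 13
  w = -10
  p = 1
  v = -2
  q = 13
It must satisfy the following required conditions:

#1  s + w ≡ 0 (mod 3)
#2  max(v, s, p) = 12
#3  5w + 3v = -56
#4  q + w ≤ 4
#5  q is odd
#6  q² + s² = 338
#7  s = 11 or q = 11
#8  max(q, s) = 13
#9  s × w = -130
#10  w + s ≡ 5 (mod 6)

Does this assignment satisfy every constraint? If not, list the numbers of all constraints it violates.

#1 s + w = 3; 3 mod 3 = 0  true
#2 max(-2, 13, 1) = 13, not 12  false
#3 5w + 3v = 5(-10) + 3(-2) = -56  true
#4 q + w = 13 + (-10) = 3; 3 ≤ 4  true
#5 q = 13 is odd  true
#6 q² + s² = 13² + 13² = 169 + 169 = 338  true
#7 s = 13 ≠ 11 and q = 13 ≠ 11; both disjuncts false  false
#8 max(13, 13) = 13  true
#9 s × w = 13 × (-10) = -130  true
#10 w + s = 3; 3 mod 6 = 3, not 5  false

No — constraints 2, 7, 10 are not satisfied.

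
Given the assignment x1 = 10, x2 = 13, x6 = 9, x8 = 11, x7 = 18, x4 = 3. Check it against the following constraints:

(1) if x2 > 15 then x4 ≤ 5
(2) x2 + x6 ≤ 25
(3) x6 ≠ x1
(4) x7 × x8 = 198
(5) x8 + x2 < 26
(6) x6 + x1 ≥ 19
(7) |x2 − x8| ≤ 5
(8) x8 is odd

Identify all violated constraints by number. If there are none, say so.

All constraints are satisfied.

(1) x2 = 13, not > 15; antecedent false, conditional vacuously true — OK.
(2) x2 + x6 = 13 + 9 = 22; 22 ≤ 25 — OK.
(3) x6 = 9, x1 = 10; distinct — OK.
(4) x7 × x8 = 18 × 11 = 198 — OK.
(5) x8 + x2 = 11 + 13 = 24; 24 < 26 — OK.
(6) x6 + x1 = 9 + 10 = 19; 19 ≥ 19 — OK.
(7) |13 − 11| = 2; 2 ≤ 5 — OK.
(8) x8 = 11 is odd — OK.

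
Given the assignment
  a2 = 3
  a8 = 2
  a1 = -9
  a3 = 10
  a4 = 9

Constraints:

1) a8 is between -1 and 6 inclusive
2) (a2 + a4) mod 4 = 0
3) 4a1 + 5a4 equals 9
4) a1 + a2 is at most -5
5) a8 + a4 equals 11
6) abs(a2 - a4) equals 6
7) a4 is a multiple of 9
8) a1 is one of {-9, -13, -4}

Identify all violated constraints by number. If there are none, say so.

1) a8 = 2 lies in [-1, 6] — satisfied.
2) a2 + a4 = 12; 12 mod 4 = 0 — satisfied.
3) 4a1 + 5a4 = 4(-9) + 5(9) = 9 — satisfied.
4) a1 + a2 = -9 + 3 = -6; -6 ≤ -5 — satisfied.
5) a8 + a4 = 2 + 9 = 11 — satisfied.
6) abs(3 - 9) = 6 — satisfied.
7) 9 / 9 = 1, so 9 divides 9 — satisfied.
8) a1 = -9 is in {-9, -13, -4} — satisfied.

None — every constraint holds.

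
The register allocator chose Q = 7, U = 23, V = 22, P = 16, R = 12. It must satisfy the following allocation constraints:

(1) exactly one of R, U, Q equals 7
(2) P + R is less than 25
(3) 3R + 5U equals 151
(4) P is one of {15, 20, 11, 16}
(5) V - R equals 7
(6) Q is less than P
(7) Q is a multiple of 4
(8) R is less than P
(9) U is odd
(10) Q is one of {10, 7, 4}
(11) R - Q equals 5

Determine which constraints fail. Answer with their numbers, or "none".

Violated: 2, 5, and 7.

(1) R=12, U=23, Q=7; 1 of them equals 7  ✔
(2) P + R = 16 + 12 = 28; 28 ≥ 25, bound 25 not met  ✘
(3) 3R + 5U = 3(12) + 5(23) = 151  ✔
(4) P = 16 is in {15, 20, 11, 16}  ✔
(5) V - R = 22 - 12 = 10, not 7  ✘
(6) Q = 7, P = 16; 7 < 16  ✔
(7) 7 = 4*1 + 3, so 4 does not divide 7  ✘
(8) R = 12, P = 16; 12 < 16  ✔
(9) U = 23 is odd  ✔
(10) Q = 7 is in {10, 7, 4}  ✔
(11) R - Q = 12 - 7 = 5  ✔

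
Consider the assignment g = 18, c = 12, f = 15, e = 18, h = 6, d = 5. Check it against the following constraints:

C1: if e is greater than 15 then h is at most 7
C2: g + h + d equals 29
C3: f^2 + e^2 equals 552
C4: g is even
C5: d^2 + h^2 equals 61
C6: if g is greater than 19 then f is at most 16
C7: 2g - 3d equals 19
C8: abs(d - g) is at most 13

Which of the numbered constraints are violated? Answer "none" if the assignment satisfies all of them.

Constraints 3, 7 do not hold.

C1: e = 18 > 15, so we need h ≤ 7; h = 6 ≤ 7  true
C2: g + h + d = 18 + 6 + 5 = 29  true
C3: f^2 + e^2 = 15^2 + 18^2 = 225 + 324 = 549, not 552  false
C4: g = 18 is even  true
C5: d^2 + h^2 = 5^2 + 6^2 = 25 + 36 = 61  true
C6: g = 18, not > 19; antecedent false, conditional vacuously true  true
C7: 2g - 3d = 2(18) - 3(5) = 21, not 19  false
C8: abs(5 - 18) = 13; 13 ≤ 13  true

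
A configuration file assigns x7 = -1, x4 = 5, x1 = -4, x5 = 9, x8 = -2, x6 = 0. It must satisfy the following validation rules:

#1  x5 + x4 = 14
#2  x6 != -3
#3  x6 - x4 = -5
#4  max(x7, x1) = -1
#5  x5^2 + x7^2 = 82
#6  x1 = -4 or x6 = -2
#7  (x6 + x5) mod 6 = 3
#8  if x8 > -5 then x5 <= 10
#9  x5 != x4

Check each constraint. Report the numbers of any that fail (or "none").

The assignment satisfies every constraint.

#1 x5 + x4 = 9 + 5 = 14  holds
#2 x6 = 0, and 0 ≠ -3  holds
#3 x6 - x4 = 0 - 5 = -5  holds
#4 max(-1, -4) = -1  holds
#5 x5^2 + x7^2 = 9^2 + (-1)^2 = 81 + 1 = 82  holds
#6 x1 = -4 = -4 (first disjunct)  holds
#7 x6 + x5 = 9; 9 mod 6 = 3  holds
#8 x8 = -2 > -5, so we need x5 ≤ 10; x5 = 9 ≤ 10  holds
#9 x5 = 9, x4 = 5; distinct  holds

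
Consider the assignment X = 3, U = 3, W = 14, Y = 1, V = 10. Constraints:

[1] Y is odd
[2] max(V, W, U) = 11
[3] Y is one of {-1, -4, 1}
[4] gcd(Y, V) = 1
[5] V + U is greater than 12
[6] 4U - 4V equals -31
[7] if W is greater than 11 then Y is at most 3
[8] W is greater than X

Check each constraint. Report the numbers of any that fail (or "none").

[1] Y = 1 is odd — OK.
[2] max(10, 14, 3) = 14, not 11 — violated.
[3] Y = 1 is in {-1, -4, 1} — OK.
[4] gcd(1, 10) = 1 — OK.
[5] V + U = 10 + 3 = 13; 13 > 12 — OK.
[6] 4U - 4V = 4(3) - 4(10) = -28, not -31 — violated.
[7] W = 14 > 11, so we need Y ≤ 3; Y = 1 ≤ 3 — OK.
[8] W = 14, X = 3; 14 > 3 — OK.

Constraints 2, 6 do not hold.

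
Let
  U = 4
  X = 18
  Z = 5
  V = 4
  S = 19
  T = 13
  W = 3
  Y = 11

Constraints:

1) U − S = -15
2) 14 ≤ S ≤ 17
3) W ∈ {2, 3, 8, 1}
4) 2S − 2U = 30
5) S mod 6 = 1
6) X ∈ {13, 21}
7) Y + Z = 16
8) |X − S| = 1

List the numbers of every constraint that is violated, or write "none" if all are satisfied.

Constraints 2 and 6 are violated.

1) U − S = 4 − 19 = -15  ✔
2) S = 19 is outside [14, 17]  ✘
3) W = 3 is in {2, 3, 8, 1}  ✔
4) 2S − 2U = 2(19) − 2(4) = 30  ✔
5) 19 mod 6 = 1  ✔
6) X = 18 is not in {13, 21}  ✘
7) Y + Z = 11 + 5 = 16  ✔
8) |18 − 19| = 1  ✔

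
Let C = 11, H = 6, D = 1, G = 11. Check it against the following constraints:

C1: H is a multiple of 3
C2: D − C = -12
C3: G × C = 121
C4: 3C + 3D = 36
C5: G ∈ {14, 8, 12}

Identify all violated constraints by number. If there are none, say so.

C1: 6 / 3 = 2, so 3 divides 6 — holds.
C2: D − C = 1 − 11 = -10, not -12 — fails.
C3: G × C = 11 × 11 = 121 — holds.
C4: 3C + 3D = 3(11) + 3(1) = 36 — holds.
C5: G = 11 is not in {14, 8, 12} — fails.

Constraints 2 and 5 do not hold.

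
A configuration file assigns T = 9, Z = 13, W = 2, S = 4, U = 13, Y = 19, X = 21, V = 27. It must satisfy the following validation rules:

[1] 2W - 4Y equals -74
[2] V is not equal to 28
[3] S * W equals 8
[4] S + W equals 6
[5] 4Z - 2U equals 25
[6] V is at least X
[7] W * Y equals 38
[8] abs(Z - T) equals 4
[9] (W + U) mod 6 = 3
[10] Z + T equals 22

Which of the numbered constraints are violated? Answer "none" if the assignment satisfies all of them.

[1] 2W - 4Y = 2(2) - 4(19) = -72, not -74  ✘
[2] V = 27, and 27 ≠ 28  ✔
[3] S * W = 4 * 2 = 8  ✔
[4] S + W = 4 + 2 = 6  ✔
[5] 4Z - 2U = 4(13) - 2(13) = 26, not 25  ✘
[6] V = 27, X = 21; 27 ≥ 21  ✔
[7] W * Y = 2 * 19 = 38  ✔
[8] abs(13 - 9) = 4  ✔
[9] W + U = 15; 15 mod 6 = 3  ✔
[10] Z + T = 13 + 9 = 22  ✔

Constraints 1, 5 do not hold.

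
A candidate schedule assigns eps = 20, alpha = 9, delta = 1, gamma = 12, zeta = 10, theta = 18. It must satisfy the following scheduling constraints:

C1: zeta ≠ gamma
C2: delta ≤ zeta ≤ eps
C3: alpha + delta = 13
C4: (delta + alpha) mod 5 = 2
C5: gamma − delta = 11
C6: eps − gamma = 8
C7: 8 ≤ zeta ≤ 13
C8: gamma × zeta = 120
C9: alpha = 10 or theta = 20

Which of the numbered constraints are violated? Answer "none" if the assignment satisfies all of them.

The assignment fails constraints 3, 4, 9.

C1: zeta = 10, gamma = 12; distinct — OK.
C2: values 1 ≤ 10 ≤ 20 — OK.
C3: alpha + delta = 9 + 1 = 10, not 13 — violated.
C4: delta + alpha = 10; 10 mod 5 = 0, not 2 — violated.
C5: gamma − delta = 12 − 1 = 11 — OK.
C6: eps − gamma = 20 − 12 = 8 — OK.
C7: zeta = 10 lies in [8, 13] — OK.
C8: gamma × zeta = 12 × 10 = 120 — OK.
C9: alpha = 9 ≠ 10 and theta = 18 ≠ 20; both disjuncts false — violated.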